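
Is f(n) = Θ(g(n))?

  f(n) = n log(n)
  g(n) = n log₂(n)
True

f(n) = n log(n) and g(n) = n log₂(n) are both O(n log n).
Since they have the same asymptotic growth rate, f(n) = Θ(g(n)) is true.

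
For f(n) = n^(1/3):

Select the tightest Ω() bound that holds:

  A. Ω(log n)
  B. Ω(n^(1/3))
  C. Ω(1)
B

f(n) = n^(1/3) is Ω(n^(1/3)).
All listed options are valid Big-Ω bounds (lower bounds),
but Ω(n^(1/3)) is the tightest (largest valid bound).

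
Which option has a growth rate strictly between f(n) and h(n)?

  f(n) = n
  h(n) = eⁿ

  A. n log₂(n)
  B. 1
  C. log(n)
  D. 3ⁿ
A

We need g(n) with n = o(g(n)) and g(n) = o(eⁿ), i.e. O(n) ≺ g ≺ O(eⁿ).
Check each option:
  A. n log₂(n) — O(n log n) is strictly between O(n) and O(eⁿ) ✓
  B. 1 — O(1) does not grow strictly faster than f(n)
  C. log(n) — O(log n) does not grow strictly faster than f(n)
  D. 3ⁿ — O(3ⁿ) does not grow strictly slower than h(n)

Only option A (n log₂(n)) lies strictly between.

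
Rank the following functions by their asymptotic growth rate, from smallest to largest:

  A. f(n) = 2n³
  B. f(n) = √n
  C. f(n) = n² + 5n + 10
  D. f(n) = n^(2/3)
B < D < C < A

Comparing growth rates:
B = √n is O(√n)
D = n^(2/3) is O(n^(2/3))
C = n² + 5n + 10 is O(n²)
A = 2n³ is O(n³)

Therefore, the order from slowest to fastest is: B < D < C < A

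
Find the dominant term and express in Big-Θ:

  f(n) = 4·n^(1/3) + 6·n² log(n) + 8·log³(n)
Θ(n² log n)

Order the terms by growth rate: 8·log³(n) ≺ 4·n^(1/3) ≺ 6·n² log(n).
The fastest-growing term 6·n² log(n) dominates as n → ∞; dropping its constant factor gives Θ(n² log n).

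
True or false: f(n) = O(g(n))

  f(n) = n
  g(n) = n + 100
True

f(n) = n and g(n) = n + 100 are both O(n).
Big-O permits equal growth rates (f ≤ c·g for some c), so f(n) = O(g(n)) is true.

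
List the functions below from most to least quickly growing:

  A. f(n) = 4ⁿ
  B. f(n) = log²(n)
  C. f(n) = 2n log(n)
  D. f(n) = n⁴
A > D > C > B

Comparing growth rates:
A = 4ⁿ is O(4ⁿ)
D = n⁴ is O(n⁴)
C = 2n log(n) is O(n log n)
B = log²(n) is O(log² n)

Therefore, the order from fastest to slowest is: A > D > C > B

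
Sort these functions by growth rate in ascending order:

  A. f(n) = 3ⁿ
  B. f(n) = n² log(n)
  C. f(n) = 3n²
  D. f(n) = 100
D < C < B < A

Comparing growth rates:
D = 100 is O(1)
C = 3n² is O(n²)
B = n² log(n) is O(n² log n)
A = 3ⁿ is O(3ⁿ)

Therefore, the order from slowest to fastest is: D < C < B < A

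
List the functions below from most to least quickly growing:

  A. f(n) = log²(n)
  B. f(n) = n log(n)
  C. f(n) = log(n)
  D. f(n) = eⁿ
D > B > A > C

Comparing growth rates:
D = eⁿ is O(eⁿ)
B = n log(n) is O(n log n)
A = log²(n) is O(log² n)
C = log(n) is O(log n)

Therefore, the order from fastest to slowest is: D > B > A > C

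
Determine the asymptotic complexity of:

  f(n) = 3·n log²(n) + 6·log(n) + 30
O(n log² n)

The dominant term in 3·n log²(n) + 6·log(n) + 30 is 3·n log²(n), which is Θ(n log² n).
Lower-order terms (6·log(n), 30) are asymptotically negligible.
Constants are absorbed, so the tightest bound is O(n log² n).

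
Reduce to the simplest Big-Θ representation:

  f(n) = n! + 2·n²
Θ(n!)

Order the terms by growth rate: 2·n² ≺ n!.
The fastest-growing term n! dominates as n → ∞; dropping its constant factor gives Θ(n!).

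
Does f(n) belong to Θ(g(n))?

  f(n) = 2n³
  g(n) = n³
True

f(n) = 2n³ and g(n) = n³ are both O(n³).
Since they have the same asymptotic growth rate, f(n) = Θ(g(n)) is true.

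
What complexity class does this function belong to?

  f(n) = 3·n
O(n)

The dominant term in 3·n is 3·n, which is Θ(n).
Constants are absorbed, so the tightest bound is O(n).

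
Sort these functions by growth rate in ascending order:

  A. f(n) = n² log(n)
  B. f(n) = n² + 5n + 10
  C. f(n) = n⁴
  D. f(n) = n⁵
B < A < C < D

Comparing growth rates:
B = n² + 5n + 10 is O(n²)
A = n² log(n) is O(n² log n)
C = n⁴ is O(n⁴)
D = n⁵ is O(n⁵)

Therefore, the order from slowest to fastest is: B < A < C < D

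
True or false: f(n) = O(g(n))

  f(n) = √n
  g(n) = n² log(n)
True

f(n) = √n is O(√n), and g(n) = n² log(n) is O(n² log n).
Since O(√n) ⊆ O(n² log n) (f grows no faster than g), f(n) = O(g(n)) is true.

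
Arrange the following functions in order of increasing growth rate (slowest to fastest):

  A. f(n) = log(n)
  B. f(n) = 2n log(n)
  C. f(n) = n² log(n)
A < B < C

Comparing growth rates:
A = log(n) is O(log n)
B = 2n log(n) is O(n log n)
C = n² log(n) is O(n² log n)

Therefore, the order from slowest to fastest is: A < B < C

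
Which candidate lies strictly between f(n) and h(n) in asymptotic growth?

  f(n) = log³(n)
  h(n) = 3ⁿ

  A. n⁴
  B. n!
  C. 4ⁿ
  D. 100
A

We need g(n) with log³(n) = o(g(n)) and g(n) = o(3ⁿ), i.e. O(log³ n) ≺ g ≺ O(3ⁿ).
Check each option:
  A. n⁴ — O(n⁴) is strictly between O(log³ n) and O(3ⁿ) ✓
  B. n! — O(n!) does not grow strictly slower than h(n)
  C. 4ⁿ — O(4ⁿ) does not grow strictly slower than h(n)
  D. 100 — O(1) does not grow strictly faster than f(n)

Only option A (n⁴) lies strictly between.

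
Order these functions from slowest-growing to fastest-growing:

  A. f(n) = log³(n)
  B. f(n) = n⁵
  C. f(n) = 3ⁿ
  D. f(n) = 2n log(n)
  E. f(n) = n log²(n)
A < D < E < B < C

Comparing growth rates:
A = log³(n) is O(log³ n)
D = 2n log(n) is O(n log n)
E = n log²(n) is O(n log² n)
B = n⁵ is O(n⁵)
C = 3ⁿ is O(3ⁿ)

Therefore, the order from slowest to fastest is: A < D < E < B < C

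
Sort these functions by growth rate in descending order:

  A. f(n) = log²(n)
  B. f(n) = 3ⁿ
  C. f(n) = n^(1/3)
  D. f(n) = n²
B > D > C > A

Comparing growth rates:
B = 3ⁿ is O(3ⁿ)
D = n² is O(n²)
C = n^(1/3) is O(n^(1/3))
A = log²(n) is O(log² n)

Therefore, the order from fastest to slowest is: B > D > C > A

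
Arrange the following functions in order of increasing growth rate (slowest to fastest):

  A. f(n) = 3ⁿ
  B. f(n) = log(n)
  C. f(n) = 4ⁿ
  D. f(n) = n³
B < D < A < C

Comparing growth rates:
B = log(n) is O(log n)
D = n³ is O(n³)
A = 3ⁿ is O(3ⁿ)
C = 4ⁿ is O(4ⁿ)

Therefore, the order from slowest to fastest is: B < D < A < C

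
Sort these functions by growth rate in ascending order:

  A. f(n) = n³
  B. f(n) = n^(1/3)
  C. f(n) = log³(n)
C < B < A

Comparing growth rates:
C = log³(n) is O(log³ n)
B = n^(1/3) is O(n^(1/3))
A = n³ is O(n³)

Therefore, the order from slowest to fastest is: C < B < A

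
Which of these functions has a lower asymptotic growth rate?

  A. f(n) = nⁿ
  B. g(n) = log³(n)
B

f(n) = nⁿ is O(nⁿ), while g(n) = log³(n) is O(log³ n).
Since O(log³ n) grows slower than O(nⁿ), g(n) is dominated.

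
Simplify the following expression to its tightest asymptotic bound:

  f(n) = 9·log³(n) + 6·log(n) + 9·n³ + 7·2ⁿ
Θ(2ⁿ)

Order the terms by growth rate: 6·log(n) ≺ 9·log³(n) ≺ 9·n³ ≺ 7·2ⁿ.
The fastest-growing term 7·2ⁿ dominates as n → ∞; dropping its constant factor gives Θ(2ⁿ).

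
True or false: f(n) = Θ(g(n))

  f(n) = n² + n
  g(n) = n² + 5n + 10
True

f(n) = n² + n and g(n) = n² + 5n + 10 are both O(n²).
Since they have the same asymptotic growth rate, f(n) = Θ(g(n)) is true.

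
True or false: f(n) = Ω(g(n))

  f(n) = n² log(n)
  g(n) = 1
True

f(n) = n² log(n) is O(n² log n), and g(n) = 1 is O(1).
Since O(n² log n) grows at least as fast as O(1), f(n) = Ω(g(n)) is true.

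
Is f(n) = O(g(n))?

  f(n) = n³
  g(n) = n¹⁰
True

f(n) = n³ is O(n³), and g(n) = n¹⁰ is O(n¹⁰).
Since O(n³) ⊆ O(n¹⁰) (f grows no faster than g), f(n) = O(g(n)) is true.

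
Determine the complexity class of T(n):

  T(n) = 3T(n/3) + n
Θ(n log n)

Master Theorem: a = 3, b = 3, f(n) = n.
Compute the critical exponent d = log₃(3) = 1.
Compare f(n) = Θ(n) against n^d:
  k = 1 = d, so f(n) = Θ(n^d) — Case 2.
  Work is balanced across levels: T(n) = Θ(n^d log n) = Θ(n log n).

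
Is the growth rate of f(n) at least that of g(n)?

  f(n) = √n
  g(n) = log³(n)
True

f(n) = √n is O(√n), and g(n) = log³(n) is O(log³ n).
Since O(√n) grows at least as fast as O(log³ n), f(n) = Ω(g(n)) is true.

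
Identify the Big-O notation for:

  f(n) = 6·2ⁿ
O(2ⁿ)

The dominant term in 6·2ⁿ is 6·2ⁿ, which is Θ(2ⁿ).
Constants are absorbed, so the tightest bound is O(2ⁿ).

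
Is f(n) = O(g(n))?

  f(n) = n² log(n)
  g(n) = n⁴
True

f(n) = n² log(n) is O(n² log n), and g(n) = n⁴ is O(n⁴).
Since O(n² log n) ⊆ O(n⁴) (f grows no faster than g), f(n) = O(g(n)) is true.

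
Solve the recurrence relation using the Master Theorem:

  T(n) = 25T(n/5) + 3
Θ(n²)

Master Theorem: a = 25, b = 5, f(n) = 3.
Compute the critical exponent d = log₅(25) = 2.
Compare f(n) = Θ(1) against n^d:
  k = 0 < d = 2, so f(n) = O(n^(d-ε)) — Case 1.
  The recursion cost dominates: T(n) = Θ(n^d) = Θ(n²).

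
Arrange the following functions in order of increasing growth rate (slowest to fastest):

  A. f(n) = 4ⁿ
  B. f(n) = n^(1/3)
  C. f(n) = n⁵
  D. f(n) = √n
B < D < C < A

Comparing growth rates:
B = n^(1/3) is O(n^(1/3))
D = √n is O(√n)
C = n⁵ is O(n⁵)
A = 4ⁿ is O(4ⁿ)

Therefore, the order from slowest to fastest is: B < D < C < A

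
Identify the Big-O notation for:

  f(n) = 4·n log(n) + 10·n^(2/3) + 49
O(n log n)

The dominant term in 4·n log(n) + 10·n^(2/3) + 49 is 4·n log(n), which is Θ(n log n).
Lower-order terms (10·n^(2/3), 49) are asymptotically negligible.
Constants are absorbed, so the tightest bound is O(n log n).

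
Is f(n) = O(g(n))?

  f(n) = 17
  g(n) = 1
True

f(n) = 17 and g(n) = 1 are both O(1).
Big-O permits equal growth rates (f ≤ c·g for some c), so f(n) = O(g(n)) is true.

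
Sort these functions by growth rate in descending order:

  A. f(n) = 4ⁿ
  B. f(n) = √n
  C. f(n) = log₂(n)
A > B > C

Comparing growth rates:
A = 4ⁿ is O(4ⁿ)
B = √n is O(√n)
C = log₂(n) is O(log n)

Therefore, the order from fastest to slowest is: A > B > C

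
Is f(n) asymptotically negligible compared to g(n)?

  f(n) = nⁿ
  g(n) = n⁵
False

f(n) = nⁿ is O(nⁿ), and g(n) = n⁵ is O(n⁵).
Since O(nⁿ) grows faster than or equal to O(n⁵), f(n) = o(g(n)) is false.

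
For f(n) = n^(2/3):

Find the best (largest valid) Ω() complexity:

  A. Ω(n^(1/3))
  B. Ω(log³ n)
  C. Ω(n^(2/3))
C

f(n) = n^(2/3) is Ω(n^(2/3)).
All listed options are valid Big-Ω bounds (lower bounds),
but Ω(n^(2/3)) is the tightest (largest valid bound).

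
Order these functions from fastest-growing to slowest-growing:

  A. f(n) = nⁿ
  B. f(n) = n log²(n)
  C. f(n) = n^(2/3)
A > B > C

Comparing growth rates:
A = nⁿ is O(nⁿ)
B = n log²(n) is O(n log² n)
C = n^(2/3) is O(n^(2/3))

Therefore, the order from fastest to slowest is: A > B > C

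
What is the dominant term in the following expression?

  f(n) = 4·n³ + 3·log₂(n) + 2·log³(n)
4·n³

Looking at each term:
  - 4·n³ is O(n³)
  - 3·log₂(n) is O(log n)
  - 2·log³(n) is O(log³ n)

The term 4·n³ (O(n³)) grows fastest and dominates all others.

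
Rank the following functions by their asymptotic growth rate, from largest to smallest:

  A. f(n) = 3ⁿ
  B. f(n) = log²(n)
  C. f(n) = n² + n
A > C > B

Comparing growth rates:
A = 3ⁿ is O(3ⁿ)
C = n² + n is O(n²)
B = log²(n) is O(log² n)

Therefore, the order from fastest to slowest is: A > C > B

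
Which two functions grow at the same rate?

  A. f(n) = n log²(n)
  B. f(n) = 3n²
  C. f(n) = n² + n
B and C

Examining each function:
  A. n log²(n) is O(n log² n)
  B. 3n² is O(n²)
  C. n² + n is O(n²)

Functions B and C both have the same complexity class.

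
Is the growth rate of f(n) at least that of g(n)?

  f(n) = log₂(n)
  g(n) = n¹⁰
False

f(n) = log₂(n) is O(log n), and g(n) = n¹⁰ is O(n¹⁰).
Since O(log n) grows slower than O(n¹⁰), f(n) = Ω(g(n)) is false.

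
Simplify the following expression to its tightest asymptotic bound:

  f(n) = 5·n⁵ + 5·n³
Θ(n⁵)

Order the terms by growth rate: 5·n³ ≺ 5·n⁵.
The fastest-growing term 5·n⁵ dominates as n → ∞; dropping its constant factor gives Θ(n⁵).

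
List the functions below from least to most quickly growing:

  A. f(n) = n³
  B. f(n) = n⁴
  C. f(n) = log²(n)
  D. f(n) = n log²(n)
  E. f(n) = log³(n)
C < E < D < A < B

Comparing growth rates:
C = log²(n) is O(log² n)
E = log³(n) is O(log³ n)
D = n log²(n) is O(n log² n)
A = n³ is O(n³)
B = n⁴ is O(n⁴)

Therefore, the order from slowest to fastest is: C < E < D < A < B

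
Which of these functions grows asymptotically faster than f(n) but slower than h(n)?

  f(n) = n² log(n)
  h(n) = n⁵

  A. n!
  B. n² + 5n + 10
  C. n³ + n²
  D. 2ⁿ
C

We need g(n) with n² log(n) = o(g(n)) and g(n) = o(n⁵), i.e. O(n² log n) ≺ g ≺ O(n⁵).
Check each option:
  A. n! — O(n!) does not grow strictly slower than h(n)
  B. n² + 5n + 10 — O(n²) does not grow strictly faster than f(n)
  C. n³ + n² — O(n³) is strictly between O(n² log n) and O(n⁵) ✓
  D. 2ⁿ — O(2ⁿ) does not grow strictly slower than h(n)

Only option C (n³ + n²) lies strictly between.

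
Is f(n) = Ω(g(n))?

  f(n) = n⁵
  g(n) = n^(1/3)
True

f(n) = n⁵ is O(n⁵), and g(n) = n^(1/3) is O(n^(1/3)).
Since O(n⁵) grows at least as fast as O(n^(1/3)), f(n) = Ω(g(n)) is true.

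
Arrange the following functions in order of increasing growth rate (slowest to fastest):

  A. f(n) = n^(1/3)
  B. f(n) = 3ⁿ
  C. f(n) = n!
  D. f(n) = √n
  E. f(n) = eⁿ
A < D < E < B < C

Comparing growth rates:
A = n^(1/3) is O(n^(1/3))
D = √n is O(√n)
E = eⁿ is O(eⁿ)
B = 3ⁿ is O(3ⁿ)
C = n! is O(n!)

Therefore, the order from slowest to fastest is: A < D < E < B < C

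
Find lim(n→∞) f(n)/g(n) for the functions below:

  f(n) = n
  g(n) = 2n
1/2

Since n and 2n have the same growth rate (O(n)),
the ratio converges to a constant: 1/2.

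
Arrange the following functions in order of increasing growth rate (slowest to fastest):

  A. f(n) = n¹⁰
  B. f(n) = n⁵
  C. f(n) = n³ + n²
C < B < A

Comparing growth rates:
C = n³ + n² is O(n³)
B = n⁵ is O(n⁵)
A = n¹⁰ is O(n¹⁰)

Therefore, the order from slowest to fastest is: C < B < A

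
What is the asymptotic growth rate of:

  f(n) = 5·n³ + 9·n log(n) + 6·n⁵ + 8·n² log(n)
Θ(n⁵)

Order the terms by growth rate: 9·n log(n) ≺ 8·n² log(n) ≺ 5·n³ ≺ 6·n⁵.
The fastest-growing term 6·n⁵ dominates as n → ∞; dropping its constant factor gives Θ(n⁵).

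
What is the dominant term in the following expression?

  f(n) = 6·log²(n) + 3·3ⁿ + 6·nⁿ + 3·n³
6·nⁿ

Looking at each term:
  - 6·log²(n) is O(log² n)
  - 3·3ⁿ is O(3ⁿ)
  - 6·nⁿ is O(nⁿ)
  - 3·n³ is O(n³)

The term 6·nⁿ (O(nⁿ)) grows fastest and dominates all others.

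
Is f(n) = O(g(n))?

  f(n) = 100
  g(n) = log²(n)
True

f(n) = 100 is O(1), and g(n) = log²(n) is O(log² n).
Since O(1) ⊆ O(log² n) (f grows no faster than g), f(n) = O(g(n)) is true.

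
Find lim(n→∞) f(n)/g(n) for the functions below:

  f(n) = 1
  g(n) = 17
1/17

Since 1 and 17 have the same growth rate (O(1)),
the ratio converges to a constant: 1/17.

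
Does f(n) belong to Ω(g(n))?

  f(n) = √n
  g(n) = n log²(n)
False

f(n) = √n is O(√n), and g(n) = n log²(n) is O(n log² n).
Since O(√n) grows slower than O(n log² n), f(n) = Ω(g(n)) is false.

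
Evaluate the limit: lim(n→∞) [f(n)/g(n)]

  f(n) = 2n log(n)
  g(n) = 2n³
0

Since 2n log(n) (O(n log n)) grows slower than 2n³ (O(n³)),
the ratio f(n)/g(n) → 0 as n → ∞.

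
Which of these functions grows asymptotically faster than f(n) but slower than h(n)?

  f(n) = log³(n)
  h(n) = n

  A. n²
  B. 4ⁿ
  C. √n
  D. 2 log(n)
C

We need g(n) with log³(n) = o(g(n)) and g(n) = o(n), i.e. O(log³ n) ≺ g ≺ O(n).
Check each option:
  A. n² — O(n²) does not grow strictly slower than h(n)
  B. 4ⁿ — O(4ⁿ) does not grow strictly slower than h(n)
  C. √n — O(√n) is strictly between O(log³ n) and O(n) ✓
  D. 2 log(n) — O(log n) does not grow strictly faster than f(n)

Only option C (√n) lies strictly between.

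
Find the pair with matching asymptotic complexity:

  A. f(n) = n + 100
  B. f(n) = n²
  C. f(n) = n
A and C

Examining each function:
  A. n + 100 is O(n)
  B. n² is O(n²)
  C. n is O(n)

Functions A and C both have the same complexity class.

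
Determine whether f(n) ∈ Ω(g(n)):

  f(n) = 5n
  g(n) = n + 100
True

f(n) = 5n and g(n) = n + 100 are both O(n).
Big-Ω permits equal growth rates (f ≥ c·g for some c > 0), so f(n) = Ω(g(n)) is true.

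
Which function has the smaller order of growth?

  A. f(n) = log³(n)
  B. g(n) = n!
A

f(n) = log³(n) is O(log³ n), while g(n) = n! is O(n!).
Since O(log³ n) grows slower than O(n!), f(n) is dominated.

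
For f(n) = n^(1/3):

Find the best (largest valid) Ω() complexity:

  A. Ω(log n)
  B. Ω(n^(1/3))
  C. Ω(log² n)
B

f(n) = n^(1/3) is Ω(n^(1/3)).
All listed options are valid Big-Ω bounds (lower bounds),
but Ω(n^(1/3)) is the tightest (largest valid bound).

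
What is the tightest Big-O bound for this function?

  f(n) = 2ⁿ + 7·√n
O(2ⁿ)

The dominant term in 2ⁿ + 7·√n is 2ⁿ, which is Θ(2ⁿ).
Lower-order terms (7·√n) are asymptotically negligible.
Constants are absorbed, so the tightest bound is O(2ⁿ).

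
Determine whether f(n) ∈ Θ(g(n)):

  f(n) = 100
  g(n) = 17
True

f(n) = 100 and g(n) = 17 are both O(1).
Since they have the same asymptotic growth rate, f(n) = Θ(g(n)) is true.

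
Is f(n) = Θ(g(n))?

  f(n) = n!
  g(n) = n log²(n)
False

f(n) = n! is O(n!), and g(n) = n log²(n) is O(n log² n).
Since they have different growth rates, f(n) = Θ(g(n)) is false.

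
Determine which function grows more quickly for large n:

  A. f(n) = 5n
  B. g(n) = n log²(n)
B

f(n) = 5n is O(n), while g(n) = n log²(n) is O(n log² n).
Since O(n log² n) grows faster than O(n), g(n) dominates.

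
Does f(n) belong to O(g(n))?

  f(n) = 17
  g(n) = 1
True

f(n) = 17 and g(n) = 1 are both O(1).
Big-O permits equal growth rates (f ≤ c·g for some c), so f(n) = O(g(n)) is true.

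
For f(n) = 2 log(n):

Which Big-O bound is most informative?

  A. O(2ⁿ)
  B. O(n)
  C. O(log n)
C

f(n) = 2 log(n) is O(log n).
All listed options are valid Big-O bounds (upper bounds),
but O(log n) is the tightest (smallest valid bound).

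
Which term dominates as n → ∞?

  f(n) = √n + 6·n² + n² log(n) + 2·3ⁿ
2·3ⁿ

Looking at each term:
  - √n is O(√n)
  - 6·n² is O(n²)
  - n² log(n) is O(n² log n)
  - 2·3ⁿ is O(3ⁿ)

The term 2·3ⁿ (O(3ⁿ)) grows fastest and dominates all others.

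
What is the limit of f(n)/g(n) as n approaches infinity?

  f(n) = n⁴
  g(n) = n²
∞

Since n⁴ (O(n⁴)) grows faster than n² (O(n²)),
the ratio f(n)/g(n) → ∞ as n → ∞.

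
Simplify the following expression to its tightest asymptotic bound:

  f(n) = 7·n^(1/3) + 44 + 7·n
Θ(n)

Order the terms by growth rate: 44 ≺ 7·n^(1/3) ≺ 7·n.
The fastest-growing term 7·n dominates as n → ∞; dropping its constant factor gives Θ(n).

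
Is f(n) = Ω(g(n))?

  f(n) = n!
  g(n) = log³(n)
True

f(n) = n! is O(n!), and g(n) = log³(n) is O(log³ n).
Since O(n!) grows at least as fast as O(log³ n), f(n) = Ω(g(n)) is true.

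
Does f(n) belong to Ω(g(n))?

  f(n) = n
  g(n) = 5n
True

f(n) = n and g(n) = 5n are both O(n).
Big-Ω permits equal growth rates (f ≥ c·g for some c > 0), so f(n) = Ω(g(n)) is true.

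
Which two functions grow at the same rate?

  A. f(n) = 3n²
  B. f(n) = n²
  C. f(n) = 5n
A and B

Examining each function:
  A. 3n² is O(n²)
  B. n² is O(n²)
  C. 5n is O(n)

Functions A and B both have the same complexity class.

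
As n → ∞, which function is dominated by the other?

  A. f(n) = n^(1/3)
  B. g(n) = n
A

f(n) = n^(1/3) is O(n^(1/3)), while g(n) = n is O(n).
Since O(n^(1/3)) grows slower than O(n), f(n) is dominated.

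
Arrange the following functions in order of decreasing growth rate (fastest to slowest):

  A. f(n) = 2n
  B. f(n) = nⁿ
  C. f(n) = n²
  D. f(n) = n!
B > D > C > A

Comparing growth rates:
B = nⁿ is O(nⁿ)
D = n! is O(n!)
C = n² is O(n²)
A = 2n is O(n)

Therefore, the order from fastest to slowest is: B > D > C > A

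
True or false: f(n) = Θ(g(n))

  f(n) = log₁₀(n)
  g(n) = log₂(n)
True

f(n) = log₁₀(n) and g(n) = log₂(n) are both O(log n).
Since they have the same asymptotic growth rate, f(n) = Θ(g(n)) is true.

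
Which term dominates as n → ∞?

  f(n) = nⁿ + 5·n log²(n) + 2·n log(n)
nⁿ

Looking at each term:
  - nⁿ is O(nⁿ)
  - 5·n log²(n) is O(n log² n)
  - 2·n log(n) is O(n log n)

The term nⁿ (O(nⁿ)) grows fastest and dominates all others.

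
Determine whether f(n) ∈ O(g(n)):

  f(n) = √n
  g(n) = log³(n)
False

f(n) = √n is O(√n), and g(n) = log³(n) is O(log³ n).
Since O(√n) grows faster than O(log³ n), f(n) = O(g(n)) is false.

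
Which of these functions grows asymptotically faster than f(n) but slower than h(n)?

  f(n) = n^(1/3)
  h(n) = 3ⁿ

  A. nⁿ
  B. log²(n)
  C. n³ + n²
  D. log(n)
C

We need g(n) with n^(1/3) = o(g(n)) and g(n) = o(3ⁿ), i.e. O(n^(1/3)) ≺ g ≺ O(3ⁿ).
Check each option:
  A. nⁿ — O(nⁿ) does not grow strictly slower than h(n)
  B. log²(n) — O(log² n) does not grow strictly faster than f(n)
  C. n³ + n² — O(n³) is strictly between O(n^(1/3)) and O(3ⁿ) ✓
  D. log(n) — O(log n) does not grow strictly faster than f(n)

Only option C (n³ + n²) lies strictly between.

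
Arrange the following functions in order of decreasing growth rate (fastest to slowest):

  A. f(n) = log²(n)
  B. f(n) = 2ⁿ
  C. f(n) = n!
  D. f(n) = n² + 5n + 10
C > B > D > A

Comparing growth rates:
C = n! is O(n!)
B = 2ⁿ is O(2ⁿ)
D = n² + 5n + 10 is O(n²)
A = log²(n) is O(log² n)

Therefore, the order from fastest to slowest is: C > B > D > A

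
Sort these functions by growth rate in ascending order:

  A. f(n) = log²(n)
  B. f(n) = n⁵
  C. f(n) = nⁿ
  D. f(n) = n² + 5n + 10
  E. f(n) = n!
A < D < B < E < C

Comparing growth rates:
A = log²(n) is O(log² n)
D = n² + 5n + 10 is O(n²)
B = n⁵ is O(n⁵)
E = n! is O(n!)
C = nⁿ is O(nⁿ)

Therefore, the order from slowest to fastest is: A < D < B < E < C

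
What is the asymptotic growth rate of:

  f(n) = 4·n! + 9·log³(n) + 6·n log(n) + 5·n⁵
Θ(n!)

Order the terms by growth rate: 9·log³(n) ≺ 6·n log(n) ≺ 5·n⁵ ≺ 4·n!.
The fastest-growing term 4·n! dominates as n → ∞; dropping its constant factor gives Θ(n!).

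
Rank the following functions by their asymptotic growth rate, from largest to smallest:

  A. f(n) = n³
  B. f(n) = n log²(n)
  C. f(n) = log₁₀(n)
A > B > C

Comparing growth rates:
A = n³ is O(n³)
B = n log²(n) is O(n log² n)
C = log₁₀(n) is O(log n)

Therefore, the order from fastest to slowest is: A > B > C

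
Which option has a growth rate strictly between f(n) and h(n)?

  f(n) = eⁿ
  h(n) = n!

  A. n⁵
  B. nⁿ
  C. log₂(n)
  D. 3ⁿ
D

We need g(n) with eⁿ = o(g(n)) and g(n) = o(n!), i.e. O(eⁿ) ≺ g ≺ O(n!).
Check each option:
  A. n⁵ — O(n⁵) does not grow strictly faster than f(n)
  B. nⁿ — O(nⁿ) does not grow strictly slower than h(n)
  C. log₂(n) — O(log n) does not grow strictly faster than f(n)
  D. 3ⁿ — O(3ⁿ) is strictly between O(eⁿ) and O(n!) ✓

Only option D (3ⁿ) lies strictly between.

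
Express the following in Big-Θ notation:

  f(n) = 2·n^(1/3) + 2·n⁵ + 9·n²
Θ(n⁵)

Order the terms by growth rate: 2·n^(1/3) ≺ 9·n² ≺ 2·n⁵.
The fastest-growing term 2·n⁵ dominates as n → ∞; dropping its constant factor gives Θ(n⁵).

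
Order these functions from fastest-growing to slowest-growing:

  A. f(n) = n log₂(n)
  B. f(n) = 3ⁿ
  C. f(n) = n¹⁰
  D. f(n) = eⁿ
B > D > C > A

Comparing growth rates:
B = 3ⁿ is O(3ⁿ)
D = eⁿ is O(eⁿ)
C = n¹⁰ is O(n¹⁰)
A = n log₂(n) is O(n log n)

Therefore, the order from fastest to slowest is: B > D > C > A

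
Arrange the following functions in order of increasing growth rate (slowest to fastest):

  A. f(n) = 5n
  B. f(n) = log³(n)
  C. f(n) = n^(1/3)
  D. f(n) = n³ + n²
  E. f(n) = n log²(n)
B < C < A < E < D

Comparing growth rates:
B = log³(n) is O(log³ n)
C = n^(1/3) is O(n^(1/3))
A = 5n is O(n)
E = n log²(n) is O(n log² n)
D = n³ + n² is O(n³)

Therefore, the order from slowest to fastest is: B < C < A < E < D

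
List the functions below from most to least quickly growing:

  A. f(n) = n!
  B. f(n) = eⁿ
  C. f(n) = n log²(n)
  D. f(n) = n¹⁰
A > B > D > C

Comparing growth rates:
A = n! is O(n!)
B = eⁿ is O(eⁿ)
D = n¹⁰ is O(n¹⁰)
C = n log²(n) is O(n log² n)

Therefore, the order from fastest to slowest is: A > B > D > C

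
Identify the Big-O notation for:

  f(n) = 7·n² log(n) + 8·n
O(n² log n)

The dominant term in 7·n² log(n) + 8·n is 7·n² log(n), which is Θ(n² log n).
Lower-order terms (8·n) are asymptotically negligible.
Constants are absorbed, so the tightest bound is O(n² log n).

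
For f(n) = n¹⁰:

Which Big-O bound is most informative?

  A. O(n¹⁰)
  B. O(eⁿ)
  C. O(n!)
A

f(n) = n¹⁰ is O(n¹⁰).
All listed options are valid Big-O bounds (upper bounds),
but O(n¹⁰) is the tightest (smallest valid bound).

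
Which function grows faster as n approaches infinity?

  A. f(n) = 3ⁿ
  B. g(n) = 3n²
A

f(n) = 3ⁿ is O(3ⁿ), while g(n) = 3n² is O(n²).
Since O(3ⁿ) grows faster than O(n²), f(n) dominates.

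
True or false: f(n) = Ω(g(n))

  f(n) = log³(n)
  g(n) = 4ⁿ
False

f(n) = log³(n) is O(log³ n), and g(n) = 4ⁿ is O(4ⁿ).
Since O(log³ n) grows slower than O(4ⁿ), f(n) = Ω(g(n)) is false.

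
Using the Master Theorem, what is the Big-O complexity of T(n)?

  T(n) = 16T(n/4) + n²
Θ(n² log n)

Master Theorem: a = 16, b = 4, f(n) = n².
Compute the critical exponent d = log₄(16) = 2.
Compare f(n) = Θ(n²) against n^d:
  k = 2 = d, so f(n) = Θ(n^d) — Case 2.
  Work is balanced across levels: T(n) = Θ(n^d log n) = Θ(n² log n).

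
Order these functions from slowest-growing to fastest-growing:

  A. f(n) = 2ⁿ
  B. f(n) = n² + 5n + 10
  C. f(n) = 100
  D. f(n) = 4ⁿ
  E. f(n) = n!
C < B < A < D < E

Comparing growth rates:
C = 100 is O(1)
B = n² + 5n + 10 is O(n²)
A = 2ⁿ is O(2ⁿ)
D = 4ⁿ is O(4ⁿ)
E = n! is O(n!)

Therefore, the order from slowest to fastest is: C < B < A < D < E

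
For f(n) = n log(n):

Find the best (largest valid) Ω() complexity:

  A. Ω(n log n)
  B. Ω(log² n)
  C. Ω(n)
A

f(n) = n log(n) is Ω(n log n).
All listed options are valid Big-Ω bounds (lower bounds),
but Ω(n log n) is the tightest (largest valid bound).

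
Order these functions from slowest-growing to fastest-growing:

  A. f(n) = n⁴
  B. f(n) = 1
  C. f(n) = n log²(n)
B < C < A

Comparing growth rates:
B = 1 is O(1)
C = n log²(n) is O(n log² n)
A = n⁴ is O(n⁴)

Therefore, the order from slowest to fastest is: B < C < A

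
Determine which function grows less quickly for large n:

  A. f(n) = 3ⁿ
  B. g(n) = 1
B

f(n) = 3ⁿ is O(3ⁿ), while g(n) = 1 is O(1).
Since O(1) grows slower than O(3ⁿ), g(n) is dominated.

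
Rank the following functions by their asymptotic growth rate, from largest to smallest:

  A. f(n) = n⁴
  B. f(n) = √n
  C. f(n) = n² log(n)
A > C > B

Comparing growth rates:
A = n⁴ is O(n⁴)
C = n² log(n) is O(n² log n)
B = √n is O(√n)

Therefore, the order from fastest to slowest is: A > C > B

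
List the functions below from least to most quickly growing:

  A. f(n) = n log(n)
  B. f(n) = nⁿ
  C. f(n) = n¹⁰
A < C < B

Comparing growth rates:
A = n log(n) is O(n log n)
C = n¹⁰ is O(n¹⁰)
B = nⁿ is O(nⁿ)

Therefore, the order from slowest to fastest is: A < C < B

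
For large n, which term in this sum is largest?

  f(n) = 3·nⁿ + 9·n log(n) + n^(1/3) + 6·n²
3·nⁿ

Looking at each term:
  - 3·nⁿ is O(nⁿ)
  - 9·n log(n) is O(n log n)
  - n^(1/3) is O(n^(1/3))
  - 6·n² is O(n²)

The term 3·nⁿ (O(nⁿ)) grows fastest and dominates all others.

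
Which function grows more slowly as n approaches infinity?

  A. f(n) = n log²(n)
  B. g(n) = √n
B

f(n) = n log²(n) is O(n log² n), while g(n) = √n is O(√n).
Since O(√n) grows slower than O(n log² n), g(n) is dominated.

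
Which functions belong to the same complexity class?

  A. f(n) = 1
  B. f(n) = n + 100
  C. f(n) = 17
A and C

Examining each function:
  A. 1 is O(1)
  B. n + 100 is O(n)
  C. 17 is O(1)

Functions A and C both have the same complexity class.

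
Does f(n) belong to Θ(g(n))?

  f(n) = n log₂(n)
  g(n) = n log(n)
True

f(n) = n log₂(n) and g(n) = n log(n) are both O(n log n).
Since they have the same asymptotic growth rate, f(n) = Θ(g(n)) is true.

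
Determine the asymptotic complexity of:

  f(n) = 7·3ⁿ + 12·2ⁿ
O(3ⁿ)

The dominant term in 7·3ⁿ + 12·2ⁿ is 7·3ⁿ, which is Θ(3ⁿ).
Lower-order terms (12·2ⁿ) are asymptotically negligible.
Constants are absorbed, so the tightest bound is O(3ⁿ).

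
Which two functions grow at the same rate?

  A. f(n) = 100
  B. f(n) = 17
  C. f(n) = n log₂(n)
A and B

Examining each function:
  A. 100 is O(1)
  B. 17 is O(1)
  C. n log₂(n) is O(n log n)

Functions A and B both have the same complexity class.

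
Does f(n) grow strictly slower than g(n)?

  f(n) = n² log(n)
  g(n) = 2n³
True

f(n) = n² log(n) is O(n² log n), and g(n) = 2n³ is O(n³).
Since O(n² log n) grows strictly slower than O(n³), f(n) = o(g(n)) is true.
This means lim(n→∞) f(n)/g(n) = 0.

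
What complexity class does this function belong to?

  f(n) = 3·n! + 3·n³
O(n!)

The dominant term in 3·n! + 3·n³ is 3·n!, which is Θ(n!).
Lower-order terms (3·n³) are asymptotically negligible.
Constants are absorbed, so the tightest bound is O(n!).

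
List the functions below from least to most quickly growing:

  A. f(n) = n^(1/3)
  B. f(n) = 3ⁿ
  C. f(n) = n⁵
A < C < B

Comparing growth rates:
A = n^(1/3) is O(n^(1/3))
C = n⁵ is O(n⁵)
B = 3ⁿ is O(3ⁿ)

Therefore, the order from slowest to fastest is: A < C < B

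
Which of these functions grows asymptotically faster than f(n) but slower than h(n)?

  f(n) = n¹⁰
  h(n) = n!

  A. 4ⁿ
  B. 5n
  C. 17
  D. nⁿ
A

We need g(n) with n¹⁰ = o(g(n)) and g(n) = o(n!), i.e. O(n¹⁰) ≺ g ≺ O(n!).
Check each option:
  A. 4ⁿ — O(4ⁿ) is strictly between O(n¹⁰) and O(n!) ✓
  B. 5n — O(n) does not grow strictly faster than f(n)
  C. 17 — O(1) does not grow strictly faster than f(n)
  D. nⁿ — O(nⁿ) does not grow strictly slower than h(n)

Only option A (4ⁿ) lies strictly between.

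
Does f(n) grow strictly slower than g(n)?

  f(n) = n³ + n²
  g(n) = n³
False

f(n) = n³ + n² is O(n³), and g(n) = n³ is O(n³).
Since they have the same growth rate, f(n) = o(g(n)) is false.
(f = o(g) requires f to grow strictly slower, not equal.)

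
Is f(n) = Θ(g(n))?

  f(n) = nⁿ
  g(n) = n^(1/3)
False

f(n) = nⁿ is O(nⁿ), and g(n) = n^(1/3) is O(n^(1/3)).
Since they have different growth rates, f(n) = Θ(g(n)) is false.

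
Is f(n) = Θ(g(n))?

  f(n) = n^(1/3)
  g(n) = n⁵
False

f(n) = n^(1/3) is O(n^(1/3)), and g(n) = n⁵ is O(n⁵).
Since they have different growth rates, f(n) = Θ(g(n)) is false.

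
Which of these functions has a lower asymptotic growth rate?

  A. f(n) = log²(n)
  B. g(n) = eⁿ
A

f(n) = log²(n) is O(log² n), while g(n) = eⁿ is O(eⁿ).
Since O(log² n) grows slower than O(eⁿ), f(n) is dominated.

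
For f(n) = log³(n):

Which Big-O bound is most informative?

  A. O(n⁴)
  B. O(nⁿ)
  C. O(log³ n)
C

f(n) = log³(n) is O(log³ n).
All listed options are valid Big-O bounds (upper bounds),
but O(log³ n) is the tightest (smallest valid bound).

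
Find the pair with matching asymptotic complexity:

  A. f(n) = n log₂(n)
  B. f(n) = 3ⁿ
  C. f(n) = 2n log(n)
A and C

Examining each function:
  A. n log₂(n) is O(n log n)
  B. 3ⁿ is O(3ⁿ)
  C. 2n log(n) is O(n log n)

Functions A and C both have the same complexity class.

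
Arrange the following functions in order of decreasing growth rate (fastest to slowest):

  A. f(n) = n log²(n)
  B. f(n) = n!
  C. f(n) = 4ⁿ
B > C > A

Comparing growth rates:
B = n! is O(n!)
C = 4ⁿ is O(4ⁿ)
A = n log²(n) is O(n log² n)

Therefore, the order from fastest to slowest is: B > C > A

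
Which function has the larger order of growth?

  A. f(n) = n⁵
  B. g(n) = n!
B

f(n) = n⁵ is O(n⁵), while g(n) = n! is O(n!).
Since O(n!) grows faster than O(n⁵), g(n) dominates.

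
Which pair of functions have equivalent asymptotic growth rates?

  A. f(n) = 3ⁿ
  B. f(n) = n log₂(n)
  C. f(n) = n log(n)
B and C

Examining each function:
  A. 3ⁿ is O(3ⁿ)
  B. n log₂(n) is O(n log n)
  C. n log(n) is O(n log n)

Functions B and C both have the same complexity class.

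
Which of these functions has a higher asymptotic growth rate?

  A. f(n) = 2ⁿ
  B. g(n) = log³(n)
A

f(n) = 2ⁿ is O(2ⁿ), while g(n) = log³(n) is O(log³ n).
Since O(2ⁿ) grows faster than O(log³ n), f(n) dominates.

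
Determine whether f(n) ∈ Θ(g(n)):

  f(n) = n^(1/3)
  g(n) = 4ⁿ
False

f(n) = n^(1/3) is O(n^(1/3)), and g(n) = 4ⁿ is O(4ⁿ).
Since they have different growth rates, f(n) = Θ(g(n)) is false.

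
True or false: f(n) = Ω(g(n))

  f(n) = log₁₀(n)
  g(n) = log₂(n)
True

f(n) = log₁₀(n) and g(n) = log₂(n) are both O(log n).
Big-Ω permits equal growth rates (f ≥ c·g for some c > 0), so f(n) = Ω(g(n)) is true.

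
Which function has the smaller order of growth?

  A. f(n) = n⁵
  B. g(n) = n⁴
B

f(n) = n⁵ is O(n⁵), while g(n) = n⁴ is O(n⁴).
Since O(n⁴) grows slower than O(n⁵), g(n) is dominated.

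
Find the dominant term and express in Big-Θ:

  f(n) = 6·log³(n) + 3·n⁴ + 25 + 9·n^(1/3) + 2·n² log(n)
Θ(n⁴)

Order the terms by growth rate: 25 ≺ 6·log³(n) ≺ 9·n^(1/3) ≺ 2·n² log(n) ≺ 3·n⁴.
The fastest-growing term 3·n⁴ dominates as n → ∞; dropping its constant factor gives Θ(n⁴).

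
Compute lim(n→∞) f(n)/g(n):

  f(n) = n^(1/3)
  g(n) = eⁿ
0

Since n^(1/3) (O(n^(1/3))) grows slower than eⁿ (O(eⁿ)),
the ratio f(n)/g(n) → 0 as n → ∞.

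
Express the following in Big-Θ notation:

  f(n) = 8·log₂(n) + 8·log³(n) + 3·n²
Θ(n²)

Order the terms by growth rate: 8·log₂(n) ≺ 8·log³(n) ≺ 3·n².
The fastest-growing term 3·n² dominates as n → ∞; dropping its constant factor gives Θ(n²).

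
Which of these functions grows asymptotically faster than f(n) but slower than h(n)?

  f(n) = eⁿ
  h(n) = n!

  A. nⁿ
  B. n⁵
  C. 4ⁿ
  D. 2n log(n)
C

We need g(n) with eⁿ = o(g(n)) and g(n) = o(n!), i.e. O(eⁿ) ≺ g ≺ O(n!).
Check each option:
  A. nⁿ — O(nⁿ) does not grow strictly slower than h(n)
  B. n⁵ — O(n⁵) does not grow strictly faster than f(n)
  C. 4ⁿ — O(4ⁿ) is strictly between O(eⁿ) and O(n!) ✓
  D. 2n log(n) — O(n log n) does not grow strictly faster than f(n)

Only option C (4ⁿ) lies strictly between.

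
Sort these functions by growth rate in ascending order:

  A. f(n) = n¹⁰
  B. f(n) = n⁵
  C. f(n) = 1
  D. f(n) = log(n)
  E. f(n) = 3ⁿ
C < D < B < A < E

Comparing growth rates:
C = 1 is O(1)
D = log(n) is O(log n)
B = n⁵ is O(n⁵)
A = n¹⁰ is O(n¹⁰)
E = 3ⁿ is O(3ⁿ)

Therefore, the order from slowest to fastest is: C < D < B < A < E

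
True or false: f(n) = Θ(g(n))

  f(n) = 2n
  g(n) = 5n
True

f(n) = 2n and g(n) = 5n are both O(n).
Since they have the same asymptotic growth rate, f(n) = Θ(g(n)) is true.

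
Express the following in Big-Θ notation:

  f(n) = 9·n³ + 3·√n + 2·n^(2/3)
Θ(n³)

Order the terms by growth rate: 3·√n ≺ 2·n^(2/3) ≺ 9·n³.
The fastest-growing term 9·n³ dominates as n → ∞; dropping its constant factor gives Θ(n³).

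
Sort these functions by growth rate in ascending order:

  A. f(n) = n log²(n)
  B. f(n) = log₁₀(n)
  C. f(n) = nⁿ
B < A < C

Comparing growth rates:
B = log₁₀(n) is O(log n)
A = n log²(n) is O(n log² n)
C = nⁿ is O(nⁿ)

Therefore, the order from slowest to fastest is: B < A < C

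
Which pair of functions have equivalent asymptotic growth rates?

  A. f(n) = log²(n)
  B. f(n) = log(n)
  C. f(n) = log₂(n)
B and C

Examining each function:
  A. log²(n) is O(log² n)
  B. log(n) is O(log n)
  C. log₂(n) is O(log n)

Functions B and C both have the same complexity class.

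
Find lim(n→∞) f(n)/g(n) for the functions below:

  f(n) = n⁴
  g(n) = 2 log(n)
∞

Since n⁴ (O(n⁴)) grows faster than 2 log(n) (O(log n)),
the ratio f(n)/g(n) → ∞ as n → ∞.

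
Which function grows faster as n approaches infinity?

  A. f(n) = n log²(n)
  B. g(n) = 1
A

f(n) = n log²(n) is O(n log² n), while g(n) = 1 is O(1).
Since O(n log² n) grows faster than O(1), f(n) dominates.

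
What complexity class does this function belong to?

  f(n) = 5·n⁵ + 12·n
O(n⁵)

The dominant term in 5·n⁵ + 12·n is 5·n⁵, which is Θ(n⁵).
Lower-order terms (12·n) are asymptotically negligible.
Constants are absorbed, so the tightest bound is O(n⁵).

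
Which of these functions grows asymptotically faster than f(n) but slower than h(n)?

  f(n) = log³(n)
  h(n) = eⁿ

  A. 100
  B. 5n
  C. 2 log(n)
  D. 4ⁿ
B

We need g(n) with log³(n) = o(g(n)) and g(n) = o(eⁿ), i.e. O(log³ n) ≺ g ≺ O(eⁿ).
Check each option:
  A. 100 — O(1) does not grow strictly faster than f(n)
  B. 5n — O(n) is strictly between O(log³ n) and O(eⁿ) ✓
  C. 2 log(n) — O(log n) does not grow strictly faster than f(n)
  D. 4ⁿ — O(4ⁿ) does not grow strictly slower than h(n)

Only option B (5n) lies strictly between.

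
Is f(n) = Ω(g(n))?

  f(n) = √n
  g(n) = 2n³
False

f(n) = √n is O(√n), and g(n) = 2n³ is O(n³).
Since O(√n) grows slower than O(n³), f(n) = Ω(g(n)) is false.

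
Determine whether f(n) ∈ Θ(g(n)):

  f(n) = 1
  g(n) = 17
True

f(n) = 1 and g(n) = 17 are both O(1).
Since they have the same asymptotic growth rate, f(n) = Θ(g(n)) is true.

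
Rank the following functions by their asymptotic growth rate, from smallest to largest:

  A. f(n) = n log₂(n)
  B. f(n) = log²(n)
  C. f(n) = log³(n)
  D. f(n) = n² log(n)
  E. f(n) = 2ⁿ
B < C < A < D < E

Comparing growth rates:
B = log²(n) is O(log² n)
C = log³(n) is O(log³ n)
A = n log₂(n) is O(n log n)
D = n² log(n) is O(n² log n)
E = 2ⁿ is O(2ⁿ)

Therefore, the order from slowest to fastest is: B < C < A < D < E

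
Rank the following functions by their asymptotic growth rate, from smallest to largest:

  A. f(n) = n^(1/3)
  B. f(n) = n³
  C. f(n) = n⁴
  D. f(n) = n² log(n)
A < D < B < C

Comparing growth rates:
A = n^(1/3) is O(n^(1/3))
D = n² log(n) is O(n² log n)
B = n³ is O(n³)
C = n⁴ is O(n⁴)

Therefore, the order from slowest to fastest is: A < D < B < C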